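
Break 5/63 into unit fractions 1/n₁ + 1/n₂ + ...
1/13 + 1/410 + 1/335790

Greedy algorithm:
5/63: ceiling(63/5) = 13, use 1/13
2/819: ceiling(819/2) = 410, use 1/410
1/335790: ceiling(335790/1) = 335790, use 1/335790
Result: 5/63 = 1/13 + 1/410 + 1/335790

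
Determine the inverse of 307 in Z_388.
91

gcd(307, 388) = 1, so the inverse exists.
Extended Euclidean algorithm on (388, 307):
388 = 1 × 307 + 81  ⟹  81 = (1)·388 + (-1)·307
307 = 3 × 81 + 64  ⟹  64 = (-3)·388 + (4)·307
81 = 1 × 64 + 17  ⟹  17 = (4)·388 + (-5)·307
64 = 3 × 17 + 13  ⟹  13 = (-15)·388 + (19)·307
17 = 1 × 13 + 4  ⟹  4 = (19)·388 + (-24)·307
13 = 3 × 4 + 1  ⟹  1 = (-72)·388 + (91)·307
So (91)·307 ≡ 1 (mod 388), i.e. 307^(-1) ≡ 91 (mod 388).
Check: 307 × 91 = 27937 ≡ 1 (mod 388)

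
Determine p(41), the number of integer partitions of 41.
44583

p(n) counts ways to write n as a sum of positive integers (order ignored).
Euler's pentagonal recurrence: p(k) = p(k-1) + p(k-2) - p(k-5) - p(k-7) + p(k-12) + p(k-15) - ... (offsets j(3j∓1)/2, signs ++--, p(0)=1, p(<0)=0).
DP table for k = 0..40: p(0)=1, p(1)=1, p(2)=2, p(3)=3, p(4)=5, p(5)=7, p(6)=11, p(7)=15, p(8)=22, p(9)=30, p(10)=42, p(11)=56, p(12)=77, p(13)=101, p(14)=135, p(15)=176, p(16)=231, p(17)=297, p(18)=385, p(19)=490, p(20)=627, p(21)=792, p(22)=1002, p(23)=1255, p(24)=1575, p(25)=1958, p(26)=2436, p(27)=3010, p(28)=3718, p(29)=4565, p(30)=5604, p(31)=6842, p(32)=8349, p(33)=10143, p(34)=12310, p(35)=14883, p(36)=17977, p(37)=21637, p(38)=26015, p(39)=31185, p(40)=37338.
Final step: p(41) = p(40) + p(39) - p(36) - p(34) + p(29) + p(26) - p(19) - p(15) + p(6) + p(1)
= 37338 + 31185 - 17977 - 12310 + 4565 + 2436 - 490 - 176 + 11 + 1
= 44583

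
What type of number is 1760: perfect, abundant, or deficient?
abundant

Proper divisors of 1760: sum = 1 + 2 + 4 + 5 + 8 + 10 + 11 + 16 + ... + 220 + 352 + 440 + 880 (23 divisors) = 2776
Since 2776 > 1760, 1760 is abundant.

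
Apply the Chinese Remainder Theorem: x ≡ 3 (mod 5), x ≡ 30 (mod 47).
218

Using Chinese Remainder Theorem:
M = 5 × 47 = 235
M1 = 47, M2 = 5
y1 = 47^(-1) mod 5 = 3
y2 = 5^(-1) mod 47 = 19
x = (3×47×3 + 30×5×19) mod 235 = 218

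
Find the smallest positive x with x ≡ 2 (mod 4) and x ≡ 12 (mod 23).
58

Using Chinese Remainder Theorem:
M = 4 × 23 = 92
M1 = 23, M2 = 4
y1 = 23^(-1) mod 4 = 3
y2 = 4^(-1) mod 23 = 6
x = (2×23×3 + 12×4×6) mod 92 = 58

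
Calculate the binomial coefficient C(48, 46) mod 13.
10

Using Lucas' theorem:
Write n=48 and k=46 in base 13:
n in base 13: [3, 9]
k in base 13: [3, 7]
C(48,46) mod 13 = ∏ C(n_i, k_i) mod 13
Digit binomials (mod 13): C(3,3) = 1; C(9,7) = 36 ≡ 10
Product: 1 × 10 = 10 ≡ 10 (mod 13)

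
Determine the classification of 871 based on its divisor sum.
deficient

Proper divisors of 871: sum = 1 + 13 + 67 = 81
Since 81 < 871, 871 is deficient.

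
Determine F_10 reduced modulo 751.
55

Matrix identity: Q^n = [[F_(n+1), F_n], [F_n, F_(n-1)]] with Q = [[1,1],[1,0]].
n = 10 = 1010₂. Square-and-multiply, entries mod 751:
Q^1 = [[1,1],[1,0]]
Q^2 = (Q^1)² = [[2,1],[1,1]]
Q^5 = (Q^2)²·Q = [[8,5],[5,3]]
Q^10 = (Q^5)² = [[89,55],[55,34]]
F_10 mod 751 = Q^10[0][1] = 55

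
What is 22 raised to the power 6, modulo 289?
2

Repeated squaring. Binary of 6 = 110.
22^1 ≡ 22 (mod 289); 22^2 ≡ 195 (mod 289); 22^4 ≡ 166 (mod 289)
22^6 = 22^2 × 22^4 ≡ 2 (mod 289)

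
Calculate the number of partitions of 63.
1505499

p(n) counts ways to write n as a sum of positive integers (order ignored).
Euler's pentagonal recurrence: p(k) = p(k-1) + p(k-2) - p(k-5) - p(k-7) + p(k-12) + p(k-15) - ... (offsets j(3j∓1)/2, signs ++--, p(0)=1, p(<0)=0).
DP table for k = 0..62: p(0)=1, p(1)=1, p(2)=2, p(3)=3, p(4)=5, p(5)=7, p(6)=11, p(7)=15, p(8)=22, p(9)=30, p(10)=42, p(11)=56, p(12)=77, p(13)=101, p(14)=135, p(15)=176, p(16)=231, p(17)=297, p(18)=385, p(19)=490, p(20)=627, p(21)=792, p(22)=1002, p(23)=1255, p(24)=1575, p(25)=1958, p(26)=2436, p(27)=3010, p(28)=3718, p(29)=4565, p(30)=5604, p(31)=6842, p(32)=8349, p(33)=10143, p(34)=12310, p(35)=14883, p(36)=17977, p(37)=21637, p(38)=26015, p(39)=31185, p(40)=37338, p(41)=44583, p(42)=53174, p(43)=63261, p(44)=75175, p(45)=89134, p(46)=105558, p(47)=124754, p(48)=147273, p(49)=173525, p(50)=204226, p(51)=239943, p(52)=281589, p(53)=329931, p(54)=386155, p(55)=451276, p(56)=526823, p(57)=614154, p(58)=715220, p(59)=831820, p(60)=966467, p(61)=1121505, p(62)=1300156.
Final step: p(63) = p(62) + p(61) - p(58) - p(56) + p(51) + p(48) - p(41) - p(37) + p(28) + p(23) - p(12) - p(6)
= 1300156 + 1121505 - 715220 - 526823 + 239943 + 147273 - 44583 - 21637 + 3718 + 1255 - 77 - 11
= 1505499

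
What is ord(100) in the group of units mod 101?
2

101 is prime, so ord(100) divides φ(101) = 100.
Divisors of 100: 1, 2, 4, 5, 10, 20, 25, 50, 100.
Repeated squaring: 100^1 ≡ 100, 100^2 ≡ 1, 100^4 ≡ 1, 100^8 ≡ 1, 100^16 ≡ 1, 100^32 ≡ 1, 100^64 ≡ 1 (mod 101).
Test 100^d mod 101 for each divisor d in increasing order:
100^1 ≡ 100
100^2 ≡ 1  ← first divisor giving 1
The order is 2.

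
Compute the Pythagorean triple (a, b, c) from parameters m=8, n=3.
(55, 48, 73)

Euclid's formula: a = m² - n², b = 2mn, c = m² + n²
m = 8, n = 3
a = 8² - 3² = 64 - 9 = 55
b = 2 × 8 × 3 = 48
c = 8² + 3² = 64 + 9 = 73
Verification: 55² + 48² = 3025 + 2304 = 5329 = 73² ✓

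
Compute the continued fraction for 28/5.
[5; 1, 1, 2]

Euclidean algorithm steps:
28 = 5 × 5 + 3
5 = 1 × 3 + 2
3 = 1 × 2 + 1
2 = 2 × 1 + 0
Continued fraction: [5; 1, 1, 2]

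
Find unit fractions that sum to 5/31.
1/7 + 1/55 + 1/3979 + 1/23744683 + 1/1127619917796295

Greedy algorithm:
5/31: ceiling(31/5) = 7, use 1/7
4/217: ceiling(217/4) = 55, use 1/55
3/11935: ceiling(11935/3) = 3979, use 1/3979
2/47489365: ceiling(47489365/2) = 23744683, use 1/23744683
1/1127619917796295: ceiling(1127619917796295/1) = 1127619917796295, use 1/1127619917796295
Result: 5/31 = 1/7 + 1/55 + 1/3979 + 1/23744683 + 1/1127619917796295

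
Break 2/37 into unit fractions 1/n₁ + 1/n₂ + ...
1/19 + 1/703

Greedy algorithm:
2/37: ceiling(37/2) = 19, use 1/19
1/703: ceiling(703/1) = 703, use 1/703
Result: 2/37 = 1/19 + 1/703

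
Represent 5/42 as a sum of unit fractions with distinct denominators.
1/9 + 1/126

Greedy algorithm:
5/42: ceiling(42/5) = 9, use 1/9
1/126: ceiling(126/1) = 126, use 1/126
Result: 5/42 = 1/9 + 1/126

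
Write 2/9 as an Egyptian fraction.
1/5 + 1/45

Greedy algorithm:
2/9: ceiling(9/2) = 5, use 1/5
1/45: ceiling(45/1) = 45, use 1/45
Result: 2/9 = 1/5 + 1/45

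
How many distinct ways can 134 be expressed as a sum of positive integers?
8149040695

p(n) counts ways to write n as a sum of positive integers (order ignored).
Euler's pentagonal recurrence: p(k) = p(k-1) + p(k-2) - p(k-5) - p(k-7) + p(k-12) + p(k-15) - ... (offsets j(3j∓1)/2, signs ++--, p(0)=1, p(<0)=0).
DP table for k = 0..133: p(0)=1, p(1)=1, p(2)=2, p(3)=3, p(4)=5, p(5)=7, p(6)=11, p(7)=15, p(8)=22, p(9)=30, p(10)=42, p(11)=56, p(12)=77, p(13)=101, p(14)=135, p(15)=176, p(16)=231, p(17)=297, p(18)=385, p(19)=490, p(20)=627, p(21)=792, p(22)=1002, p(23)=1255, p(24)=1575, p(25)=1958, p(26)=2436, p(27)=3010, p(28)=3718, p(29)=4565, p(30)=5604, p(31)=6842, p(32)=8349, p(33)=10143, p(34)=12310, p(35)=14883, p(36)=17977, p(37)=21637, p(38)=26015, p(39)=31185, p(40)=37338, p(41)=44583, p(42)=53174, p(43)=63261, p(44)=75175, p(45)=89134, p(46)=105558, p(47)=124754, p(48)=147273, p(49)=173525, p(50)=204226, p(51)=239943, p(52)=281589, p(53)=329931, p(54)=386155, p(55)=451276, p(56)=526823, p(57)=614154, p(58)=715220, p(59)=831820, p(60)=966467, p(61)=1121505, p(62)=1300156, p(63)=1505499, p(64)=1741630, p(65)=2012558, p(66)=2323520, p(67)=2679689, p(68)=3087735, p(69)=3554345, p(70)=4087968, p(71)=4697205, p(72)=5392783, p(73)=6185689, p(74)=7089500, p(75)=8118264, p(76)=9289091, p(77)=10619863, p(78)=12132164, p(79)=13848650, p(80)=15796476, p(81)=18004327, p(82)=20506255, p(83)=23338469, p(84)=26543660, p(85)=30167357, p(86)=34262962, p(87)=38887673, p(88)=44108109, p(89)=49995925, p(90)=56634173, p(91)=64112359, p(92)=72533807, p(93)=82010177, p(94)=92669720, p(95)=104651419, p(96)=118114304, p(97)=133230930, p(98)=150198136, p(99)=169229875, p(100)=190569292, p(101)=214481126, p(102)=241265379, p(103)=271248950, p(104)=304801365, p(105)=342325709, p(106)=384276336, p(107)=431149389, p(108)=483502844, p(109)=541946240, p(110)=607163746, p(111)=679903203, p(112)=761002156, p(113)=851376628, p(114)=952050665, p(115)=1064144451, p(116)=1188908248, p(117)=1327710076, p(118)=1482074143, p(119)=1653668665, p(120)=1844349560, p(121)=2056148051, p(122)=2291320912, p(123)=2552338241, p(124)=2841940500, p(125)=3163127352, p(126)=3519222692, p(127)=3913864295, p(128)=4351078600, p(129)=4835271870, p(130)=5371315400, p(131)=5964539504, p(132)=6620830889, p(133)=7346629512.
Final step: p(134) = p(133) + p(132) - p(129) - p(127) + p(122) + p(119) - p(112) - p(108) + p(99) + p(94) - p(83) - p(77) + p(64) + p(57) - p(42) - p(34) + p(17) + p(8)
= 7346629512 + 6620830889 - 4835271870 - 3913864295 + 2291320912 + 1653668665 - 761002156 - 483502844 + 169229875 + 92669720 - 23338469 - 10619863 + 1741630 + 614154 - 53174 - 12310 + 297 + 22
= 8149040695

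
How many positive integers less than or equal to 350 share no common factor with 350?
120

350 = 2 × 5^2 × 7
φ(n) = n × ∏(1 - 1/p) for each prime p dividing n
φ(350) = 350 × (1 - 1/2) × (1 - 1/5) × (1 - 1/7) = 120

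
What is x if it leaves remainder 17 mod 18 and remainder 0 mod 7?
35

Using Chinese Remainder Theorem:
M = 18 × 7 = 126
M1 = 7, M2 = 18
y1 = 7^(-1) mod 18 = 13
y2 = 18^(-1) mod 7 = 2
x = (17×7×13 + 0×18×2) mod 126 = 35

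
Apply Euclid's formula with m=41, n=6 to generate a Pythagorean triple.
(1645, 492, 1717)

Euclid's formula: a = m² - n², b = 2mn, c = m² + n²
m = 41, n = 6
a = 41² - 6² = 1681 - 36 = 1645
b = 2 × 41 × 6 = 492
c = 41² + 6² = 1681 + 36 = 1717
Verification: 1645² + 492² = 2706025 + 242064 = 2948089 = 1717² ✓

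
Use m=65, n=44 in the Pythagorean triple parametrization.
(2289, 5720, 6161)

Euclid's formula: a = m² - n², b = 2mn, c = m² + n²
m = 65, n = 44
a = 65² - 44² = 4225 - 1936 = 2289
b = 2 × 65 × 44 = 5720
c = 65² + 44² = 4225 + 1936 = 6161
Verification: 2289² + 5720² = 5239521 + 32718400 = 37957921 = 6161² ✓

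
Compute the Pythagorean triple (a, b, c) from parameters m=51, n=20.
(2201, 2040, 3001)

Euclid's formula: a = m² - n², b = 2mn, c = m² + n²
m = 51, n = 20
a = 51² - 20² = 2601 - 400 = 2201
b = 2 × 51 × 20 = 2040
c = 51² + 20² = 2601 + 400 = 3001
Verification: 2201² + 2040² = 4844401 + 4161600 = 9006001 = 3001² ✓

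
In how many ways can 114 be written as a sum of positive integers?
952050665

p(n) counts ways to write n as a sum of positive integers (order ignored).
Euler's pentagonal recurrence: p(k) = p(k-1) + p(k-2) - p(k-5) - p(k-7) + p(k-12) + p(k-15) - ... (offsets j(3j∓1)/2, signs ++--, p(0)=1, p(<0)=0).
DP table for k = 0..113: p(0)=1, p(1)=1, p(2)=2, p(3)=3, p(4)=5, p(5)=7, p(6)=11, p(7)=15, p(8)=22, p(9)=30, p(10)=42, p(11)=56, p(12)=77, p(13)=101, p(14)=135, p(15)=176, p(16)=231, p(17)=297, p(18)=385, p(19)=490, p(20)=627, p(21)=792, p(22)=1002, p(23)=1255, p(24)=1575, p(25)=1958, p(26)=2436, p(27)=3010, p(28)=3718, p(29)=4565, p(30)=5604, p(31)=6842, p(32)=8349, p(33)=10143, p(34)=12310, p(35)=14883, p(36)=17977, p(37)=21637, p(38)=26015, p(39)=31185, p(40)=37338, p(41)=44583, p(42)=53174, p(43)=63261, p(44)=75175, p(45)=89134, p(46)=105558, p(47)=124754, p(48)=147273, p(49)=173525, p(50)=204226, p(51)=239943, p(52)=281589, p(53)=329931, p(54)=386155, p(55)=451276, p(56)=526823, p(57)=614154, p(58)=715220, p(59)=831820, p(60)=966467, p(61)=1121505, p(62)=1300156, p(63)=1505499, p(64)=1741630, p(65)=2012558, p(66)=2323520, p(67)=2679689, p(68)=3087735, p(69)=3554345, p(70)=4087968, p(71)=4697205, p(72)=5392783, p(73)=6185689, p(74)=7089500, p(75)=8118264, p(76)=9289091, p(77)=10619863, p(78)=12132164, p(79)=13848650, p(80)=15796476, p(81)=18004327, p(82)=20506255, p(83)=23338469, p(84)=26543660, p(85)=30167357, p(86)=34262962, p(87)=38887673, p(88)=44108109, p(89)=49995925, p(90)=56634173, p(91)=64112359, p(92)=72533807, p(93)=82010177, p(94)=92669720, p(95)=104651419, p(96)=118114304, p(97)=133230930, p(98)=150198136, p(99)=169229875, p(100)=190569292, p(101)=214481126, p(102)=241265379, p(103)=271248950, p(104)=304801365, p(105)=342325709, p(106)=384276336, p(107)=431149389, p(108)=483502844, p(109)=541946240, p(110)=607163746, p(111)=679903203, p(112)=761002156, p(113)=851376628.
Final step: p(114) = p(113) + p(112) - p(109) - p(107) + p(102) + p(99) - p(92) - p(88) + p(79) + p(74) - p(63) - p(57) + p(44) + p(37) - p(22) - p(14)
= 851376628 + 761002156 - 541946240 - 431149389 + 241265379 + 169229875 - 72533807 - 44108109 + 13848650 + 7089500 - 1505499 - 614154 + 75175 + 21637 - 1002 - 135
= 952050665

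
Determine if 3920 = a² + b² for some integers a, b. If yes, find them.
28² + 56² (a=28, b=56)

Factorization: 3920 = 2^4 × 5 × 7^2
By Fermat: n is sum of two squares iff every prime p ≡ 3 (mod 4) appears to even power.
All primes ≡ 3 (mod 4) appear to even power.
Search a = 0, 1, 2, … for 3920 - a² a perfect square: first hit at a = 28: 3920 - 784 = 3136 = 56².
3920 = 28² + 56² = 784 + 3136 ✓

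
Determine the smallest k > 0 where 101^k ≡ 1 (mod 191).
190

191 is prime, so ord(101) divides φ(191) = 190.
Divisors of 190: 1, 2, 5, 10, 19, 38, 95, 190.
Repeated squaring: 101^1 ≡ 101, 101^2 ≡ 78, 101^4 ≡ 163, 101^8 ≡ 20, 101^16 ≡ 18, 101^32 ≡ 133, 101^64 ≡ 117, 101^128 ≡ 128 (mod 191).
Test 101^d mod 191 for each divisor d in increasing order:
101^1 ≡ 101
101^2 ≡ 78
101^5 = 101^4·101^1 ≡ 37
101^10 = 101^8·101^2 ≡ 32
101^19 = 101^16·101^2·101^1 ≡ 82
101^38 = 101^32·101^4·101^2 ≡ 39
101^95 = 101^64·101^16·101^8·101^4·101^2·101^1 ≡ 190
101^190 = 101^128·101^32·101^16·101^8·101^4·101^2 ≡ 1  ← first divisor giving 1
The order is 190.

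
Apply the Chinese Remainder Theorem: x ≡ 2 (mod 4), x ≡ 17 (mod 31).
110

Using Chinese Remainder Theorem:
M = 4 × 31 = 124
M1 = 31, M2 = 4
y1 = 31^(-1) mod 4 = 3
y2 = 4^(-1) mod 31 = 8
x = (2×31×3 + 17×4×8) mod 124 = 110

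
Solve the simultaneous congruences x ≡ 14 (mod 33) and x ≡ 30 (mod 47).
641

Using Chinese Remainder Theorem:
M = 33 × 47 = 1551
M1 = 47, M2 = 33
y1 = 47^(-1) mod 33 = 26
y2 = 33^(-1) mod 47 = 10
x = (14×47×26 + 30×33×10) mod 1551 = 641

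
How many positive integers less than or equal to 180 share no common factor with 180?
48

180 = 2^2 × 3^2 × 5
φ(n) = n × ∏(1 - 1/p) for each prime p dividing n
φ(180) = 180 × (1 - 1/2) × (1 - 1/3) × (1 - 1/5) = 48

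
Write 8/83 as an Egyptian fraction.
1/11 + 1/183 + 1/83540 + 1/13957779660

Greedy algorithm:
8/83: ceiling(83/8) = 11, use 1/11
5/913: ceiling(913/5) = 183, use 1/183
2/167079: ceiling(167079/2) = 83540, use 1/83540
1/13957779660: ceiling(13957779660/1) = 13957779660, use 1/13957779660
Result: 8/83 = 1/11 + 1/183 + 1/83540 + 1/13957779660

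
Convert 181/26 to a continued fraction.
[6; 1, 25]

Euclidean algorithm steps:
181 = 6 × 26 + 25
26 = 1 × 25 + 1
25 = 25 × 1 + 0
Continued fraction: [6; 1, 25]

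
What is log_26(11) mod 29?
19

Baby-step giant-step with step n = ⌈√29⌉ = 6.
Baby steps 26^j mod 29 (j:value) for j=0..5: 0:1, 1:26, 2:9, 3:2, 4:23, 5:18.
Giant-step multiplier: 26^(-6) ≡ 26^(28-6) = 26^22 ≡ 22 (mod 29).
Giant steps γ_i = 11·22^i mod 29: γ_0=11, γ_1=10, γ_2=17, γ_3=26 (in table at j=1).
x = i·n + j = 3·6 + 1 = 19.
Check: 26^19 ≡ 11 (mod 29).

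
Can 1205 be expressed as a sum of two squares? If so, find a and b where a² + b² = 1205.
7² + 34² (a=7, b=34)

Factorization: 1205 = 5 × 241
By Fermat: n is sum of two squares iff every prime p ≡ 3 (mod 4) appears to even power.
All primes ≡ 3 (mod 4) appear to even power.
Search a = 0, 1, 2, … for 1205 - a² a perfect square: first hit at a = 7: 1205 - 49 = 1156 = 34².
1205 = 7² + 34² = 49 + 1156 ✓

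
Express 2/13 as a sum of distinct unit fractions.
1/7 + 1/91

Greedy algorithm:
2/13: ceiling(13/2) = 7, use 1/7
1/91: ceiling(91/1) = 91, use 1/91
Result: 2/13 = 1/7 + 1/91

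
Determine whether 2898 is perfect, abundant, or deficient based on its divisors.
abundant

Proper divisors of 2898: sum = 1 + 2 + 3 + 6 + 7 + 9 + 14 + 18 + ... + 414 + 483 + 966 + 1449 (23 divisors) = 4590
Since 4590 > 2898, 2898 is abundant.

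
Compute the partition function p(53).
329931

p(n) counts ways to write n as a sum of positive integers (order ignored).
Euler's pentagonal recurrence: p(k) = p(k-1) + p(k-2) - p(k-5) - p(k-7) + p(k-12) + p(k-15) - ... (offsets j(3j∓1)/2, signs ++--, p(0)=1, p(<0)=0).
DP table for k = 0..52: p(0)=1, p(1)=1, p(2)=2, p(3)=3, p(4)=5, p(5)=7, p(6)=11, p(7)=15, p(8)=22, p(9)=30, p(10)=42, p(11)=56, p(12)=77, p(13)=101, p(14)=135, p(15)=176, p(16)=231, p(17)=297, p(18)=385, p(19)=490, p(20)=627, p(21)=792, p(22)=1002, p(23)=1255, p(24)=1575, p(25)=1958, p(26)=2436, p(27)=3010, p(28)=3718, p(29)=4565, p(30)=5604, p(31)=6842, p(32)=8349, p(33)=10143, p(34)=12310, p(35)=14883, p(36)=17977, p(37)=21637, p(38)=26015, p(39)=31185, p(40)=37338, p(41)=44583, p(42)=53174, p(43)=63261, p(44)=75175, p(45)=89134, p(46)=105558, p(47)=124754, p(48)=147273, p(49)=173525, p(50)=204226, p(51)=239943, p(52)=281589.
Final step: p(53) = p(52) + p(51) - p(48) - p(46) + p(41) + p(38) - p(31) - p(27) + p(18) + p(13) - p(2)
= 281589 + 239943 - 147273 - 105558 + 44583 + 26015 - 6842 - 3010 + 385 + 101 - 2
= 329931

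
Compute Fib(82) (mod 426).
73

Matrix identity: Q^n = [[F_(n+1), F_n], [F_n, F_(n-1)]] with Q = [[1,1],[1,0]].
n = 82 = 1010010₂. Square-and-multiply, entries mod 426:
Q^1 = [[1,1],[1,0]]
Q^2 = (Q^1)² = [[2,1],[1,1]]
Q^5 = (Q^2)²·Q = [[8,5],[5,3]]
Q^10 = (Q^5)² = [[89,55],[55,34]]
Q^20 = (Q^10)² = [[296,375],[375,347]]
Q^41 = (Q^20)²·Q = [[340,331],[331,9]]
Q^82 = (Q^41)² = [[233,73],[73,160]]
F_82 mod 426 = Q^82[0][1] = 73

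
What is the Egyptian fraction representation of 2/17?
1/9 + 1/153

Greedy algorithm:
2/17: ceiling(17/2) = 9, use 1/9
1/153: ceiling(153/1) = 153, use 1/153
Result: 2/17 = 1/9 + 1/153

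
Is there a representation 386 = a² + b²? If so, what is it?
5² + 19² (a=5, b=19)

Factorization: 386 = 2 × 193
By Fermat: n is sum of two squares iff every prime p ≡ 3 (mod 4) appears to even power.
All primes ≡ 3 (mod 4) appear to even power.
Search a = 0, 1, 2, … for 386 - a² a perfect square: first hit at a = 5: 386 - 25 = 361 = 19².
386 = 5² + 19² = 25 + 361 ✓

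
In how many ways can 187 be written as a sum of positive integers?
1280011042268

p(n) counts ways to write n as a sum of positive integers (order ignored).
Euler's pentagonal recurrence: p(k) = p(k-1) + p(k-2) - p(k-5) - p(k-7) + p(k-12) + p(k-15) - ... (offsets j(3j∓1)/2, signs ++--, p(0)=1, p(<0)=0).
DP table for k = 0..186: p(0)=1, p(1)=1, p(2)=2, p(3)=3, p(4)=5, p(5)=7, p(6)=11, p(7)=15, p(8)=22, p(9)=30, p(10)=42, p(11)=56, p(12)=77, p(13)=101, p(14)=135, p(15)=176, p(16)=231, p(17)=297, p(18)=385, p(19)=490, p(20)=627, p(21)=792, p(22)=1002, p(23)=1255, p(24)=1575, p(25)=1958, p(26)=2436, p(27)=3010, p(28)=3718, p(29)=4565, p(30)=5604, p(31)=6842, p(32)=8349, p(33)=10143, p(34)=12310, p(35)=14883, p(36)=17977, p(37)=21637, p(38)=26015, p(39)=31185, p(40)=37338, p(41)=44583, p(42)=53174, p(43)=63261, p(44)=75175, p(45)=89134, p(46)=105558, p(47)=124754, p(48)=147273, p(49)=173525, p(50)=204226, p(51)=239943, p(52)=281589, p(53)=329931, p(54)=386155, p(55)=451276, p(56)=526823, p(57)=614154, p(58)=715220, p(59)=831820, p(60)=966467, p(61)=1121505, p(62)=1300156, p(63)=1505499, p(64)=1741630, p(65)=2012558, p(66)=2323520, p(67)=2679689, p(68)=3087735, p(69)=3554345, p(70)=4087968, p(71)=4697205, p(72)=5392783, p(73)=6185689, p(74)=7089500, p(75)=8118264, p(76)=9289091, p(77)=10619863, p(78)=12132164, p(79)=13848650, p(80)=15796476, p(81)=18004327, p(82)=20506255, p(83)=23338469, p(84)=26543660, p(85)=30167357, p(86)=34262962, p(87)=38887673, p(88)=44108109, p(89)=49995925, p(90)=56634173, p(91)=64112359, p(92)=72533807, p(93)=82010177, p(94)=92669720, p(95)=104651419, p(96)=118114304, p(97)=133230930, p(98)=150198136, p(99)=169229875, p(100)=190569292, p(101)=214481126, p(102)=241265379, p(103)=271248950, p(104)=304801365, p(105)=342325709, p(106)=384276336, p(107)=431149389, p(108)=483502844, p(109)=541946240, p(110)=607163746, p(111)=679903203, p(112)=761002156, p(113)=851376628, p(114)=952050665, p(115)=1064144451, p(116)=1188908248, p(117)=1327710076, p(118)=1482074143, p(119)=1653668665, p(120)=1844349560, p(121)=2056148051, p(122)=2291320912, p(123)=2552338241, p(124)=2841940500, p(125)=3163127352, p(126)=3519222692, p(127)=3913864295, p(128)=4351078600, p(129)=4835271870, p(130)=5371315400, p(131)=5964539504, p(132)=6620830889, p(133)=7346629512, p(134)=8149040695, p(135)=9035836076, p(136)=10015581680, p(137)=11097645016, p(138)=12292341831, p(139)=13610949895, p(140)=15065878135, p(141)=16670689208, p(142)=18440293320, p(143)=20390982757, p(144)=22540654445, p(145)=24908858009, p(146)=27517052599, p(147)=30388671978, p(148)=33549419497, p(149)=37027355200, p(150)=40853235313, p(151)=45060624582, p(152)=49686288421, p(153)=54770336324, p(154)=60356673280, p(155)=66493182097, p(156)=73232243759, p(157)=80630964769, p(158)=88751778802, p(159)=97662728555, p(160)=107438159466, p(161)=118159068427, p(162)=129913904637, p(163)=142798995930, p(164)=156919475295, p(165)=172389800255, p(166)=189334822579, p(167)=207890420102, p(168)=228204732751, p(169)=250438925115, p(170)=274768617130, p(171)=301384802048, p(172)=330495499613, p(173)=362326859895, p(174)=397125074750, p(175)=435157697830, p(176)=476715857290, p(177)=522115831195, p(178)=571701605655, p(179)=625846753120, p(180)=684957390936, p(181)=749474411781, p(182)=819876908323, p(183)=896684817527, p(184)=980462880430, p(185)=1071823774337, p(186)=1171432692373.
Final step: p(187) = p(186) + p(185) - p(182) - p(180) + p(175) + p(172) - p(165) - p(161) + p(152) + p(147) - p(136) - p(130) + p(117) + p(110) - p(95) - p(87) + p(70) + p(61) - p(42) - p(32) + p(11) + p(0)
= 1171432692373 + 1071823774337 - 819876908323 - 684957390936 + 435157697830 + 330495499613 - 172389800255 - 118159068427 + 49686288421 + 30388671978 - 10015581680 - 5371315400 + 1327710076 + 607163746 - 104651419 - 38887673 + 4087968 + 1121505 - 53174 - 8349 + 56 + 1
= 1280011042268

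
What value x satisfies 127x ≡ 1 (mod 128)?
127

gcd(127, 128) = 1, so the inverse exists.
Extended Euclidean algorithm on (128, 127):
128 = 1 × 127 + 1  ⟹  1 = (1)·128 + (-1)·127
So (-1)·127 ≡ 1 (mod 128), i.e. 127^(-1) ≡ -1 ≡ 127 (mod 128).
Check: 127 × 127 = 16129 ≡ 1 (mod 128)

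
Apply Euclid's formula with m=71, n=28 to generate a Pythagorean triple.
(4257, 3976, 5825)

Euclid's formula: a = m² - n², b = 2mn, c = m² + n²
m = 71, n = 28
a = 71² - 28² = 5041 - 784 = 4257
b = 2 × 71 × 28 = 3976
c = 71² + 28² = 5041 + 784 = 5825
Verification: 4257² + 3976² = 18122049 + 15808576 = 33930625 = 5825² ✓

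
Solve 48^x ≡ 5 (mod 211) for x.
186

Baby-step giant-step with step n = ⌈√211⌉ = 15.
Baby steps 48^j mod 211 (j:value) for j=0..14: 0:1, 1:48, 2:194, 3:28, 4:78, 5:157, 6:151, 7:74, 8:176, 9:8, 10:173, 11:75, 12:13, 13:202, 14:201.
Giant-step multiplier: 48^(-15) ≡ 48^(210-15) = 48^195 ≡ 40 (mod 211).
Giant steps γ_i = 5·40^i mod 211: γ_0=5, γ_1=200, γ_2=193, γ_3=124, γ_4=107, γ_5=60, γ_6=79, γ_7=206, γ_8=11, γ_9=18, γ_10=87, γ_11=104, γ_12=151 (in table at j=6).
x = i·n + j = 12·15 + 6 = 186.
Check: 48^186 ≡ 5 (mod 211).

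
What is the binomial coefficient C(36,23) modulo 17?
0

Using Lucas' theorem:
Write n=36 and k=23 in base 17:
n in base 17: [2, 2]
k in base 17: [1, 6]
C(36,23) mod 17 = ∏ C(n_i, k_i) mod 17
Digit binomials (mod 17): C(2,1) = 2; C(2,6) = 0 (k_i > n_i)
Product: 2 × 0 = 0 ≡ 0 (mod 17)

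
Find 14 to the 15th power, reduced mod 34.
28

Repeated squaring. Binary of 15 = 1111.
14^1 ≡ 14 (mod 34); 14^2 ≡ 26 (mod 34); 14^4 ≡ 30 (mod 34); 14^8 ≡ 16 (mod 34)
14^15 = 14^1 × 14^2 × 14^4 × 14^8 ≡ 28 (mod 34)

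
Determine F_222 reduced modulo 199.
1

Matrix identity: Q^n = [[F_(n+1), F_n], [F_n, F_(n-1)]] with Q = [[1,1],[1,0]].
n = 222 = 11011110₂. Square-and-multiply, entries mod 199:
Q^1 = [[1,1],[1,0]]
Q^3 = (Q^1)²·Q = [[3,2],[2,1]]
Q^6 = (Q^3)² = [[13,8],[8,5]]
Q^13 = (Q^6)²·Q = [[178,34],[34,144]]
Q^27 = (Q^13)²·Q = [[8,5],[5,3]]
Q^55 = (Q^27)²·Q = [[144,89],[89,55]]
Q^111 = (Q^55)²·Q = [[1,1],[1,0]]
Q^222 = (Q^111)² = [[2,1],[1,1]]
F_222 mod 199 = Q^222[0][1] = 1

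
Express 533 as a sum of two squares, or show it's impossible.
2² + 23² (a=2, b=23)

Factorization: 533 = 13 × 41
By Fermat: n is sum of two squares iff every prime p ≡ 3 (mod 4) appears to even power.
All primes ≡ 3 (mod 4) appear to even power.
Search a = 0, 1, 2, … for 533 - a² a perfect square: first hit at a = 2: 533 - 4 = 529 = 23².
533 = 2² + 23² = 4 + 529 ✓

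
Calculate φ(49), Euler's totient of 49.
42

49 = 7^2
φ(n) = n × ∏(1 - 1/p) for each prime p dividing n
φ(49) = 49 × (1 - 1/7) = 42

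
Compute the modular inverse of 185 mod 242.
225

gcd(185, 242) = 1, so the inverse exists.
Extended Euclidean algorithm on (242, 185):
242 = 1 × 185 + 57  ⟹  57 = (1)·242 + (-1)·185
185 = 3 × 57 + 14  ⟹  14 = (-3)·242 + (4)·185
57 = 4 × 14 + 1  ⟹  1 = (13)·242 + (-17)·185
So (-17)·185 ≡ 1 (mod 242), i.e. 185^(-1) ≡ -17 ≡ 225 (mod 242).
Check: 185 × 225 = 41625 ≡ 1 (mod 242)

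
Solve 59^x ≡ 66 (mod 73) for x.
57

Baby-step giant-step with step n = ⌈√73⌉ = 9.
Baby steps 59^j mod 73 (j:value) for j=0..8: 0:1, 1:59, 2:50, 3:30, 4:18, 5:40, 6:24, 7:29, 8:32.
Giant-step multiplier: 59^(-9) ≡ 59^(72-9) = 59^63 ≡ 51 (mod 73).
Giant steps γ_i = 66·51^i mod 73: γ_0=66, γ_1=8, γ_2=43, γ_3=3, γ_4=7, γ_5=65, γ_6=30 (in table at j=3).
x = i·n + j = 6·9 + 3 = 57.
Check: 59^57 ≡ 66 (mod 73).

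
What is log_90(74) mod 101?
39

Baby-step giant-step with step n = ⌈√101⌉ = 11.
Baby steps 90^j mod 101 (j:value) for j=0..10: 0:1, 1:90, 2:20, 3:83, 4:97, 5:44, 6:21, 7:72, 8:16, 9:26, 10:17.
Giant-step multiplier: 90^(-11) ≡ 90^(100-11) = 90^89 ≡ 27 (mod 101).
Giant steps γ_i = 74·27^i mod 101: γ_0=74, γ_1=79, γ_2=12, γ_3=21 (in table at j=6).
x = i·n + j = 3·11 + 6 = 39.
Check: 90^39 ≡ 74 (mod 101).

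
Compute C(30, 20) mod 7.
0

Using Lucas' theorem:
Write n=30 and k=20 in base 7:
n in base 7: [4, 2]
k in base 7: [2, 6]
C(30,20) mod 7 = ∏ C(n_i, k_i) mod 7
Digit binomials (mod 7): C(4,2) = 6; C(2,6) = 0 (k_i > n_i)
Product: 6 × 0 = 0 ≡ 0 (mod 7)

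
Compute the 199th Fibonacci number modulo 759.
496

Matrix identity: Q^n = [[F_(n+1), F_n], [F_n, F_(n-1)]] with Q = [[1,1],[1,0]].
n = 199 = 11000111₂. Square-and-multiply, entries mod 759:
Q^1 = [[1,1],[1,0]]
Q^3 = (Q^1)²·Q = [[3,2],[2,1]]
Q^6 = (Q^3)² = [[13,8],[8,5]]
Q^12 = (Q^6)² = [[233,144],[144,89]]
Q^24 = (Q^12)² = [[643,69],[69,574]]
Q^49 = (Q^24)²·Q = [[484,1],[1,483]]
Q^99 = (Q^49)²·Q = [[693,485],[485,208]]
Q^199 = (Q^99)²·Q = [[297,496],[496,560]]
F_199 mod 759 = Q^199[0][1] = 496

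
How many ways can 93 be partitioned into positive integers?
82010177

p(n) counts ways to write n as a sum of positive integers (order ignored).
Euler's pentagonal recurrence: p(k) = p(k-1) + p(k-2) - p(k-5) - p(k-7) + p(k-12) + p(k-15) - ... (offsets j(3j∓1)/2, signs ++--, p(0)=1, p(<0)=0).
DP table for k = 0..92: p(0)=1, p(1)=1, p(2)=2, p(3)=3, p(4)=5, p(5)=7, p(6)=11, p(7)=15, p(8)=22, p(9)=30, p(10)=42, p(11)=56, p(12)=77, p(13)=101, p(14)=135, p(15)=176, p(16)=231, p(17)=297, p(18)=385, p(19)=490, p(20)=627, p(21)=792, p(22)=1002, p(23)=1255, p(24)=1575, p(25)=1958, p(26)=2436, p(27)=3010, p(28)=3718, p(29)=4565, p(30)=5604, p(31)=6842, p(32)=8349, p(33)=10143, p(34)=12310, p(35)=14883, p(36)=17977, p(37)=21637, p(38)=26015, p(39)=31185, p(40)=37338, p(41)=44583, p(42)=53174, p(43)=63261, p(44)=75175, p(45)=89134, p(46)=105558, p(47)=124754, p(48)=147273, p(49)=173525, p(50)=204226, p(51)=239943, p(52)=281589, p(53)=329931, p(54)=386155, p(55)=451276, p(56)=526823, p(57)=614154, p(58)=715220, p(59)=831820, p(60)=966467, p(61)=1121505, p(62)=1300156, p(63)=1505499, p(64)=1741630, p(65)=2012558, p(66)=2323520, p(67)=2679689, p(68)=3087735, p(69)=3554345, p(70)=4087968, p(71)=4697205, p(72)=5392783, p(73)=6185689, p(74)=7089500, p(75)=8118264, p(76)=9289091, p(77)=10619863, p(78)=12132164, p(79)=13848650, p(80)=15796476, p(81)=18004327, p(82)=20506255, p(83)=23338469, p(84)=26543660, p(85)=30167357, p(86)=34262962, p(87)=38887673, p(88)=44108109, p(89)=49995925, p(90)=56634173, p(91)=64112359, p(92)=72533807.
Final step: p(93) = p(92) + p(91) - p(88) - p(86) + p(81) + p(78) - p(71) - p(67) + p(58) + p(53) - p(42) - p(36) + p(23) + p(16) - p(1)
= 72533807 + 64112359 - 44108109 - 34262962 + 18004327 + 12132164 - 4697205 - 2679689 + 715220 + 329931 - 53174 - 17977 + 1255 + 231 - 1
= 82010177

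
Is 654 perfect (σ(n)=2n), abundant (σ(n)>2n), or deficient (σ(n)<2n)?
abundant

Proper divisors of 654: sum = 1 + 2 + 3 + 6 + 109 + 218 + 327 = 666
Since 666 > 654, 654 is abundant.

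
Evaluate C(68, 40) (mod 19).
13

Using Lucas' theorem:
Write n=68 and k=40 in base 19:
n in base 19: [3, 11]
k in base 19: [2, 2]
C(68,40) mod 19 = ∏ C(n_i, k_i) mod 19
Digit binomials (mod 19): C(3,2) = 3; C(11,2) = 55 ≡ 17
Product: 3 × 17 = 51 ≡ 13 (mod 19)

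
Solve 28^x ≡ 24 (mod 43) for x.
8

Baby-step giant-step with step n = ⌈√43⌉ = 7.
Baby steps 28^j mod 43 (j:value) for j=0..6: 0:1, 1:28, 2:10, 3:22, 4:14, 5:5, 6:11.
Giant-step multiplier: 28^(-7) ≡ 28^(42-7) = 28^35 ≡ 37 (mod 43).
Giant steps γ_i = 24·37^i mod 43: γ_0=24, γ_1=28 (in table at j=1).
x = i·n + j = 1·7 + 1 = 8.
Check: 28^8 ≡ 24 (mod 43).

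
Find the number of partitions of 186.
1171432692373

p(n) counts ways to write n as a sum of positive integers (order ignored).
Euler's pentagonal recurrence: p(k) = p(k-1) + p(k-2) - p(k-5) - p(k-7) + p(k-12) + p(k-15) - ... (offsets j(3j∓1)/2, signs ++--, p(0)=1, p(<0)=0).
DP table for k = 0..185: p(0)=1, p(1)=1, p(2)=2, p(3)=3, p(4)=5, p(5)=7, p(6)=11, p(7)=15, p(8)=22, p(9)=30, p(10)=42, p(11)=56, p(12)=77, p(13)=101, p(14)=135, p(15)=176, p(16)=231, p(17)=297, p(18)=385, p(19)=490, p(20)=627, p(21)=792, p(22)=1002, p(23)=1255, p(24)=1575, p(25)=1958, p(26)=2436, p(27)=3010, p(28)=3718, p(29)=4565, p(30)=5604, p(31)=6842, p(32)=8349, p(33)=10143, p(34)=12310, p(35)=14883, p(36)=17977, p(37)=21637, p(38)=26015, p(39)=31185, p(40)=37338, p(41)=44583, p(42)=53174, p(43)=63261, p(44)=75175, p(45)=89134, p(46)=105558, p(47)=124754, p(48)=147273, p(49)=173525, p(50)=204226, p(51)=239943, p(52)=281589, p(53)=329931, p(54)=386155, p(55)=451276, p(56)=526823, p(57)=614154, p(58)=715220, p(59)=831820, p(60)=966467, p(61)=1121505, p(62)=1300156, p(63)=1505499, p(64)=1741630, p(65)=2012558, p(66)=2323520, p(67)=2679689, p(68)=3087735, p(69)=3554345, p(70)=4087968, p(71)=4697205, p(72)=5392783, p(73)=6185689, p(74)=7089500, p(75)=8118264, p(76)=9289091, p(77)=10619863, p(78)=12132164, p(79)=13848650, p(80)=15796476, p(81)=18004327, p(82)=20506255, p(83)=23338469, p(84)=26543660, p(85)=30167357, p(86)=34262962, p(87)=38887673, p(88)=44108109, p(89)=49995925, p(90)=56634173, p(91)=64112359, p(92)=72533807, p(93)=82010177, p(94)=92669720, p(95)=104651419, p(96)=118114304, p(97)=133230930, p(98)=150198136, p(99)=169229875, p(100)=190569292, p(101)=214481126, p(102)=241265379, p(103)=271248950, p(104)=304801365, p(105)=342325709, p(106)=384276336, p(107)=431149389, p(108)=483502844, p(109)=541946240, p(110)=607163746, p(111)=679903203, p(112)=761002156, p(113)=851376628, p(114)=952050665, p(115)=1064144451, p(116)=1188908248, p(117)=1327710076, p(118)=1482074143, p(119)=1653668665, p(120)=1844349560, p(121)=2056148051, p(122)=2291320912, p(123)=2552338241, p(124)=2841940500, p(125)=3163127352, p(126)=3519222692, p(127)=3913864295, p(128)=4351078600, p(129)=4835271870, p(130)=5371315400, p(131)=5964539504, p(132)=6620830889, p(133)=7346629512, p(134)=8149040695, p(135)=9035836076, p(136)=10015581680, p(137)=11097645016, p(138)=12292341831, p(139)=13610949895, p(140)=15065878135, p(141)=16670689208, p(142)=18440293320, p(143)=20390982757, p(144)=22540654445, p(145)=24908858009, p(146)=27517052599, p(147)=30388671978, p(148)=33549419497, p(149)=37027355200, p(150)=40853235313, p(151)=45060624582, p(152)=49686288421, p(153)=54770336324, p(154)=60356673280, p(155)=66493182097, p(156)=73232243759, p(157)=80630964769, p(158)=88751778802, p(159)=97662728555, p(160)=107438159466, p(161)=118159068427, p(162)=129913904637, p(163)=142798995930, p(164)=156919475295, p(165)=172389800255, p(166)=189334822579, p(167)=207890420102, p(168)=228204732751, p(169)=250438925115, p(170)=274768617130, p(171)=301384802048, p(172)=330495499613, p(173)=362326859895, p(174)=397125074750, p(175)=435157697830, p(176)=476715857290, p(177)=522115831195, p(178)=571701605655, p(179)=625846753120, p(180)=684957390936, p(181)=749474411781, p(182)=819876908323, p(183)=896684817527, p(184)=980462880430, p(185)=1071823774337.
Final step: p(186) = p(185) + p(184) - p(181) - p(179) + p(174) + p(171) - p(164) - p(160) + p(151) + p(146) - p(135) - p(129) + p(116) + p(109) - p(94) - p(86) + p(69) + p(60) - p(41) - p(31) + p(10)
= 1071823774337 + 980462880430 - 749474411781 - 625846753120 + 397125074750 + 301384802048 - 156919475295 - 107438159466 + 45060624582 + 27517052599 - 9035836076 - 4835271870 + 1188908248 + 541946240 - 92669720 - 34262962 + 3554345 + 966467 - 44583 - 6842 + 42
= 1171432692373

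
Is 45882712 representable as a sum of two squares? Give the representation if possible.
Not possible

Factorization: 45882712 = 2^3 × 179^3
By Fermat: n is sum of two squares iff every prime p ≡ 3 (mod 4) appears to even power.
Prime(s) ≡ 3 (mod 4) with odd exponent: [(179, 3)]
Therefore 45882712 cannot be expressed as a² + b².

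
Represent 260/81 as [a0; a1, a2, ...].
[3; 4, 1, 3, 4]

Euclidean algorithm steps:
260 = 3 × 81 + 17
81 = 4 × 17 + 13
17 = 1 × 13 + 4
13 = 3 × 4 + 1
4 = 4 × 1 + 0
Continued fraction: [3; 4, 1, 3, 4]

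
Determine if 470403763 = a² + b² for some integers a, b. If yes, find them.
Not possible

Factorization: 470403763 = 101 × 167^3
By Fermat: n is sum of two squares iff every prime p ≡ 3 (mod 4) appears to even power.
Prime(s) ≡ 3 (mod 4) with odd exponent: [(167, 3)]
Therefore 470403763 cannot be expressed as a² + b².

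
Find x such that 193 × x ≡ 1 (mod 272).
241

gcd(193, 272) = 1, so the inverse exists.
Extended Euclidean algorithm on (272, 193):
272 = 1 × 193 + 79  ⟹  79 = (1)·272 + (-1)·193
193 = 2 × 79 + 35  ⟹  35 = (-2)·272 + (3)·193
79 = 2 × 35 + 9  ⟹  9 = (5)·272 + (-7)·193
35 = 3 × 9 + 8  ⟹  8 = (-17)·272 + (24)·193
9 = 1 × 8 + 1  ⟹  1 = (22)·272 + (-31)·193
So (-31)·193 ≡ 1 (mod 272), i.e. 193^(-1) ≡ -31 ≡ 241 (mod 272).
Check: 193 × 241 = 46513 ≡ 1 (mod 272)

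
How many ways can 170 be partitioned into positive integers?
274768617130

p(n) counts ways to write n as a sum of positive integers (order ignored).
Euler's pentagonal recurrence: p(k) = p(k-1) + p(k-2) - p(k-5) - p(k-7) + p(k-12) + p(k-15) - ... (offsets j(3j∓1)/2, signs ++--, p(0)=1, p(<0)=0).
DP table for k = 0..169: p(0)=1, p(1)=1, p(2)=2, p(3)=3, p(4)=5, p(5)=7, p(6)=11, p(7)=15, p(8)=22, p(9)=30, p(10)=42, p(11)=56, p(12)=77, p(13)=101, p(14)=135, p(15)=176, p(16)=231, p(17)=297, p(18)=385, p(19)=490, p(20)=627, p(21)=792, p(22)=1002, p(23)=1255, p(24)=1575, p(25)=1958, p(26)=2436, p(27)=3010, p(28)=3718, p(29)=4565, p(30)=5604, p(31)=6842, p(32)=8349, p(33)=10143, p(34)=12310, p(35)=14883, p(36)=17977, p(37)=21637, p(38)=26015, p(39)=31185, p(40)=37338, p(41)=44583, p(42)=53174, p(43)=63261, p(44)=75175, p(45)=89134, p(46)=105558, p(47)=124754, p(48)=147273, p(49)=173525, p(50)=204226, p(51)=239943, p(52)=281589, p(53)=329931, p(54)=386155, p(55)=451276, p(56)=526823, p(57)=614154, p(58)=715220, p(59)=831820, p(60)=966467, p(61)=1121505, p(62)=1300156, p(63)=1505499, p(64)=1741630, p(65)=2012558, p(66)=2323520, p(67)=2679689, p(68)=3087735, p(69)=3554345, p(70)=4087968, p(71)=4697205, p(72)=5392783, p(73)=6185689, p(74)=7089500, p(75)=8118264, p(76)=9289091, p(77)=10619863, p(78)=12132164, p(79)=13848650, p(80)=15796476, p(81)=18004327, p(82)=20506255, p(83)=23338469, p(84)=26543660, p(85)=30167357, p(86)=34262962, p(87)=38887673, p(88)=44108109, p(89)=49995925, p(90)=56634173, p(91)=64112359, p(92)=72533807, p(93)=82010177, p(94)=92669720, p(95)=104651419, p(96)=118114304, p(97)=133230930, p(98)=150198136, p(99)=169229875, p(100)=190569292, p(101)=214481126, p(102)=241265379, p(103)=271248950, p(104)=304801365, p(105)=342325709, p(106)=384276336, p(107)=431149389, p(108)=483502844, p(109)=541946240, p(110)=607163746, p(111)=679903203, p(112)=761002156, p(113)=851376628, p(114)=952050665, p(115)=1064144451, p(116)=1188908248, p(117)=1327710076, p(118)=1482074143, p(119)=1653668665, p(120)=1844349560, p(121)=2056148051, p(122)=2291320912, p(123)=2552338241, p(124)=2841940500, p(125)=3163127352, p(126)=3519222692, p(127)=3913864295, p(128)=4351078600, p(129)=4835271870, p(130)=5371315400, p(131)=5964539504, p(132)=6620830889, p(133)=7346629512, p(134)=8149040695, p(135)=9035836076, p(136)=10015581680, p(137)=11097645016, p(138)=12292341831, p(139)=13610949895, p(140)=15065878135, p(141)=16670689208, p(142)=18440293320, p(143)=20390982757, p(144)=22540654445, p(145)=24908858009, p(146)=27517052599, p(147)=30388671978, p(148)=33549419497, p(149)=37027355200, p(150)=40853235313, p(151)=45060624582, p(152)=49686288421, p(153)=54770336324, p(154)=60356673280, p(155)=66493182097, p(156)=73232243759, p(157)=80630964769, p(158)=88751778802, p(159)=97662728555, p(160)=107438159466, p(161)=118159068427, p(162)=129913904637, p(163)=142798995930, p(164)=156919475295, p(165)=172389800255, p(166)=189334822579, p(167)=207890420102, p(168)=228204732751, p(169)=250438925115.
Final step: p(170) = p(169) + p(168) - p(165) - p(163) + p(158) + p(155) - p(148) - p(144) + p(135) + p(130) - p(119) - p(113) + p(100) + p(93) - p(78) - p(70) + p(53) + p(44) - p(25) - p(15)
= 250438925115 + 228204732751 - 172389800255 - 142798995930 + 88751778802 + 66493182097 - 33549419497 - 22540654445 + 9035836076 + 5371315400 - 1653668665 - 851376628 + 190569292 + 82010177 - 12132164 - 4087968 + 329931 + 75175 - 1958 - 176
= 274768617130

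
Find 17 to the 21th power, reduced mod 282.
215

Repeated squaring. Binary of 21 = 10101.
17^1 ≡ 17 (mod 282); 17^2 ≡ 7 (mod 282); 17^4 ≡ 49 (mod 282); 17^8 ≡ 145 (mod 282); 17^16 ≡ 157 (mod 282)
17^21 = 17^1 × 17^4 × 17^16 ≡ 215 (mod 282)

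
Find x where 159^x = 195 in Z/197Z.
43

Baby-step giant-step with step n = ⌈√197⌉ = 15.
Baby steps 159^j mod 197 (j:value) for j=0..14: 0:1, 1:159, 2:65, 3:91, 4:88, 5:5, 6:7, 7:128, 8:61, 9:46, 10:25, 11:35, 12:49, 13:108, 14:33.
Giant-step multiplier: 159^(-15) ≡ 159^(196-15) = 159^181 ≡ 145 (mod 197).
Giant steps γ_i = 195·145^i mod 197: γ_0=195, γ_1=104, γ_2=108 (in table at j=13).
x = i·n + j = 2·15 + 13 = 43.
Check: 159^43 ≡ 195 (mod 197).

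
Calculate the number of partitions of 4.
5

p(n) counts ways to write n as a sum of positive integers (order ignored).
Examples: 4; 3 + 1; 2 + 2; 2 + 1 + 1; 1 + 1 + 1 + 1
p(4) = 5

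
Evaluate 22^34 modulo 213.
100

Repeated squaring. Binary of 34 = 100010.
22^1 ≡ 22 (mod 213); 22^2 ≡ 58 (mod 213); 22^4 ≡ 169 (mod 213); 22^8 ≡ 19 (mod 213); 22^16 ≡ 148 (mod 213); 22^32 ≡ 178 (mod 213)
22^34 = 22^2 × 22^32 ≡ 100 (mod 213)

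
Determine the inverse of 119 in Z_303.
275

gcd(119, 303) = 1, so the inverse exists.
Extended Euclidean algorithm on (303, 119):
303 = 2 × 119 + 65  ⟹  65 = (1)·303 + (-2)·119
119 = 1 × 65 + 54  ⟹  54 = (-1)·303 + (3)·119
65 = 1 × 54 + 11  ⟹  11 = (2)·303 + (-5)·119
54 = 4 × 11 + 10  ⟹  10 = (-9)·303 + (23)·119
11 = 1 × 10 + 1  ⟹  1 = (11)·303 + (-28)·119
So (-28)·119 ≡ 1 (mod 303), i.e. 119^(-1) ≡ -28 ≡ 275 (mod 303).
Check: 119 × 275 = 32725 ≡ 1 (mod 303)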